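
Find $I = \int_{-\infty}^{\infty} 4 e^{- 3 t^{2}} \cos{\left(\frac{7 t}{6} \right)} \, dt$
$\frac{4 \sqrt{3} \sqrt{\pi}}{3 e^{\frac{49}{432}}}$

Treat the cosine frequency as a parameter and define $I(b) = \int_{-\infty}^{\infty} 4 e^{- 3 t^{2}} \cos{\left(b t \right)} \, dt$.

Differentiating under the integral sign,
$$I'(b) = \int_{-\infty}^{\infty} - 4 t e^{- 3 t^{2}} \sin{\left(b t \right)} \, dt.$$

Integrate $\int_{-\infty}^{\infty} t \sin(b t)\, e^{- 3 t^{2}}\, dt$ by parts with $u = \sin(b t)$ and $dv = t\, e^{- 3 t^{2}}\, dt$, giving $v = - \frac{e^{- 3 t^{2}}}{6}$. The boundary term vanishes and
$$\int_{-\infty}^{\infty} t \sin(b t)\, e^{- 3 t^{2}}\, dt = \frac{b}{6} \int_{-\infty}^{\infty} \cos(b t)\, e^{- 3 t^{2}}\, dt,$$
so $I'(b) = - \frac{b}{6}\, I(b)$.

This is a separable first-order ODE; solving with the initial condition $I(0) = \int_{-\infty}^{\infty} 4 e^{- 3 t^{2}}\,dt = \frac{4 \sqrt{3} \sqrt{\pi}}{3}$ gives
$$I(b) = \frac{4 \sqrt{3} \sqrt{\pi} e^{- \frac{b^{2}}{12}}}{3}.$$

Setting $b = \frac{7}{6}$:
$$I = \frac{4 \sqrt{3} \sqrt{\pi}}{3 e^{\frac{49}{432}}}.$$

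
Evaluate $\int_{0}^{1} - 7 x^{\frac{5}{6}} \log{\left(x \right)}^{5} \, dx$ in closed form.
$\frac{39191040}{1771561}$

Begin with the known integral
$$J(a) = \int_{0}^{1} - 7 x^{a} \, dx = - \frac{7}{a + 1}.$$

Differentiating under the integral sign brings down a factor of $\ln x$:
$$\frac{dJ}{da} = \int_{0}^{1} - 7 x^{a} \log{\left(x \right)} \, dx = \frac{7}{\left(a + 1\right)^{2}}.$$

Repeating $5$ times in total — each differentiation brings down another $\ln x$ — gives
$$\frac{d^{5}J}{da^{5}} = \int_{0}^{1} - 7 x^{a} \log{\left(x \right)}^{5} \, dx = \frac{840}{\left(a + 1\right)^{6}},$$
and the integrand here is exactly the target integrand, so $I = \frac{840}{\left(a + 1\right)^{6}}$.

Setting $a = \frac{5}{6}$:
$$I = \frac{39191040}{1771561}.$$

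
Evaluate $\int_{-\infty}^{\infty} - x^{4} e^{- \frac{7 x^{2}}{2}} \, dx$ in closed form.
$- \frac{3 \sqrt{14} \sqrt{\pi}}{343}$

Start from the elementary integral
$$J(a) = \int_{-\infty}^{\infty} - e^{- a x^{2}} \, dx = - \frac{\sqrt{\pi}}{\sqrt{a}}.$$

Differentiating under the integral sign brings down a factor of $(-x^2)$:
$$\frac{dJ}{da} = \int_{-\infty}^{\infty} x^{2} e^{- a x^{2}} \, dx = \frac{\sqrt{\pi}}{2 a^{\frac{3}{2}}}.$$

Repeating twice in total — each differentiation brings down another $(-x^2)$ — gives
$$\frac{d^{2}J}{da^{2}} = \int_{-\infty}^{\infty} - x^{4} e^{- a x^{2}} \, dx = - \frac{3 \sqrt{\pi}}{4 a^{\frac{5}{2}}},$$
and the integrand here is exactly the target integrand, so $I = - \frac{3 \sqrt{\pi}}{4 a^{\frac{5}{2}}}$.

Setting $a = \frac{7}{2}$:
$$I = - \frac{3 \sqrt{14} \sqrt{\pi}}{343}.$$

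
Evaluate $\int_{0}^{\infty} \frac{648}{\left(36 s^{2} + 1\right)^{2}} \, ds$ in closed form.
$27 \pi$

Begin with the known result
$$J(a) = \int_{0}^{\infty} \frac{1}{2 \left(a^{2} + s^{2}\right)} \, ds = \frac{\pi}{4 a}.$$

Differentiating under the integral sign with respect to $a$,
$$\frac{dJ}{da} = \int_{0}^{\infty} - \frac{a}{\left(a^{2} + s^{2}\right)^{2}} \, ds = - \frac{\pi}{4 a^{2}},$$
so $\int_{0}^{\infty} \frac{1}{2 \left(a^{2} + s^{2}\right)^{2}} \, ds = \frac{\pi}{8 a^{3}}$.

Setting $a = \frac{1}{6}$:
$$I = 27 \pi.$$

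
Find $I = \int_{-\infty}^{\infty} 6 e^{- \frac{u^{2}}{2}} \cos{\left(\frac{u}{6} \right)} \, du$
$\frac{6 \sqrt{2} \sqrt{\pi}}{e^{\frac{1}{72}}}$

Let $b$ denote the cosine frequency and define $I(b) = \int_{-\infty}^{\infty} 6 e^{- \frac{u^{2}}{2}} \cos{\left(b u \right)} \, du$.

Differentiating under the integral sign,
$$I'(b) = \int_{-\infty}^{\infty} - 6 u e^{- \frac{u^{2}}{2}} \sin{\left(b u \right)} \, du.$$

Integrate $\int_{-\infty}^{\infty} u \sin(b u)\, e^{- \frac{u^{2}}{2}}\, du$ by parts with $w = \sin(b u)$ and $dv = u\, e^{- \frac{u^{2}}{2}}\, du$, giving $v = - e^{- \frac{u^{2}}{2}}$. The boundary term vanishes and
$$\int_{-\infty}^{\infty} u \sin(b u)\, e^{- \frac{u^{2}}{2}}\, du = b \int_{-\infty}^{\infty} \cos(b u)\, e^{- \frac{u^{2}}{2}}\, du,$$
so $I'(b) = - b\, I(b)$.

This is a separable first-order ODE; solving with the initial condition $I(0) = \int_{-\infty}^{\infty} 6 e^{- \frac{u^{2}}{2}}\,du = 6 \sqrt{2} \sqrt{\pi}$ gives
$$I(b) = 6 \sqrt{2} \sqrt{\pi} e^{- \frac{b^{2}}{2}}.$$

Setting $b = \frac{1}{6}$:
$$I = \frac{6 \sqrt{2} \sqrt{\pi}}{e^{\frac{1}{72}}}.$$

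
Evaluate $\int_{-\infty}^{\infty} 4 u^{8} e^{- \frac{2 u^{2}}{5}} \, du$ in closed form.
$\frac{65625 \sqrt{10} \sqrt{\pi}}{128}$

Begin with the known integral
$$J(a) = \int_{-\infty}^{\infty} 4 e^{- a u^{2}} \, du = \frac{4 \sqrt{\pi}}{\sqrt{a}}.$$

Differentiating under the integral sign brings down a factor of $(-u^2)$:
$$\frac{dJ}{da} = \int_{-\infty}^{\infty} - 4 u^{2} e^{- a u^{2}} \, du = - \frac{2 \sqrt{\pi}}{a^{\frac{3}{2}}}.$$

Repeating $4$ times in total — each differentiation brings down another $(-u^2)$ — gives
$$\frac{d^{4}J}{da^{4}} = \int_{-\infty}^{\infty} 4 u^{8} e^{- a u^{2}} \, du = \frac{105 \sqrt{\pi}}{4 a^{\frac{9}{2}}},$$
and the integrand here is exactly the target integrand, so $I = \frac{105 \sqrt{\pi}}{4 a^{\frac{9}{2}}}$.

Setting $a = \frac{2}{5}$:
$$I = \frac{65625 \sqrt{10} \sqrt{\pi}}{128}.$$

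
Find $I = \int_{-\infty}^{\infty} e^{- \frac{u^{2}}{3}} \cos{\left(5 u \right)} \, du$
$\frac{\sqrt{3} \sqrt{\pi}}{e^{\frac{75}{4}}}$

Let $b$ denote the cosine frequency and define $I(b) = \int_{-\infty}^{\infty} e^{- \frac{u^{2}}{3}} \cos{\left(b u \right)} \, du$.

Differentiating under the integral sign,
$$I'(b) = \int_{-\infty}^{\infty} - u e^{- \frac{u^{2}}{3}} \sin{\left(b u \right)} \, du.$$

Integrate $\int_{-\infty}^{\infty} u \sin(b u)\, e^{- \frac{u^{2}}{3}}\, du$ by parts with $w = \sin(b u)$ and $dv = u\, e^{- \frac{u^{2}}{3}}\, du$, giving $v = - \frac{3 e^{- \frac{u^{2}}{3}}}{2}$. The boundary term vanishes and
$$\int_{-\infty}^{\infty} u \sin(b u)\, e^{- \frac{u^{2}}{3}}\, du = \frac{3 b}{2} \int_{-\infty}^{\infty} \cos(b u)\, e^{- \frac{u^{2}}{3}}\, du,$$
so $I'(b) = - \frac{3 b}{2}\, I(b)$.

This is a separable first-order ODE; solving with the initial condition $I(0) = \int_{-\infty}^{\infty} e^{- \frac{u^{2}}{3}}\,du = \sqrt{3} \sqrt{\pi}$ gives
$$I(b) = \sqrt{3} \sqrt{\pi} e^{- \frac{3 b^{2}}{4}}.$$

Setting $b = 5$:
$$I = \frac{\sqrt{3} \sqrt{\pi}}{e^{\frac{75}{4}}}.$$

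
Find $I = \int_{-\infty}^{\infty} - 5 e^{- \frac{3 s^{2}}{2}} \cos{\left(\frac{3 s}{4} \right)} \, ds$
$- \frac{5 \sqrt{6} \sqrt{\pi}}{3 e^{\frac{3}{32}}}$

Let $b$ denote the cosine frequency and define $I(b) = \int_{-\infty}^{\infty} - 5 e^{- \frac{3 s^{2}}{2}} \cos{\left(b s \right)} \, ds$.

Differentiating under the integral sign,
$$I'(b) = \int_{-\infty}^{\infty} 5 s e^{- \frac{3 s^{2}}{2}} \sin{\left(b s \right)} \, ds.$$

Integrate $\int_{-\infty}^{\infty} s \sin(b s)\, e^{- \frac{3 s^{2}}{2}}\, ds$ by parts with $u = \sin(b s)$ and $dv = s\, e^{- \frac{3 s^{2}}{2}}\, ds$, giving $v = - \frac{e^{- \frac{3 s^{2}}{2}}}{3}$. The boundary term vanishes and
$$\int_{-\infty}^{\infty} s \sin(b s)\, e^{- \frac{3 s^{2}}{2}}\, ds = \frac{b}{3} \int_{-\infty}^{\infty} \cos(b s)\, e^{- \frac{3 s^{2}}{2}}\, ds,$$
so $I'(b) = - \frac{b}{3}\, I(b)$.

This is a separable first-order ODE; solving with the initial condition $I(0) = \int_{-\infty}^{\infty} - 5 e^{- \frac{3 s^{2}}{2}}\,ds = - \frac{5 \sqrt{6} \sqrt{\pi}}{3}$ gives
$$I(b) = - \frac{5 \sqrt{6} \sqrt{\pi} e^{- \frac{b^{2}}{6}}}{3}.$$

Setting $b = \frac{3}{4}$:
$$I = - \frac{5 \sqrt{6} \sqrt{\pi}}{3 e^{\frac{3}{32}}}.$$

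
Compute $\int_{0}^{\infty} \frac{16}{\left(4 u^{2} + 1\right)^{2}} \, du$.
$2 \pi$

Recall the elementary integral
$$J(a) = \int_{0}^{\infty} \frac{1}{a^{2} + u^{2}} \, du = \frac{\pi}{2 a}.$$

Differentiating under the integral sign with respect to $a$,
$$\frac{dJ}{da} = \int_{0}^{\infty} - \frac{2 a}{\left(a^{2} + u^{2}\right)^{2}} \, du = - \frac{\pi}{2 a^{2}},$$
so $\int_{0}^{\infty} \frac{1}{\left(a^{2} + u^{2}\right)^{2}} \, du = \frac{\pi}{4 a^{3}}$.

Setting $a = \frac{1}{2}$:
$$I = 2 \pi.$$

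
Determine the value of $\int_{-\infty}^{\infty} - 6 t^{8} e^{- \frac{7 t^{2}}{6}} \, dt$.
$- \frac{7290 \sqrt{42} \sqrt{\pi}}{2401}$

Consider the simpler parametrised integral
$$J(a) = \int_{-\infty}^{\infty} - 6 e^{- a t^{2}} \, dt = - \frac{6 \sqrt{\pi}}{\sqrt{a}}.$$

Differentiating under the integral sign brings down a factor of $(-t^2)$:
$$\frac{dJ}{da} = \int_{-\infty}^{\infty} 6 t^{2} e^{- a t^{2}} \, dt = \frac{3 \sqrt{\pi}}{a^{\frac{3}{2}}}.$$

Repeating $4$ times in total — each differentiation brings down another $(-t^2)$ — gives
$$\frac{d^{4}J}{da^{4}} = \int_{-\infty}^{\infty} - 6 t^{8} e^{- a t^{2}} \, dt = - \frac{315 \sqrt{\pi}}{8 a^{\frac{9}{2}}},$$
and the integrand here is exactly the target integrand, so $I = - \frac{315 \sqrt{\pi}}{8 a^{\frac{9}{2}}}$.

Setting $a = \frac{7}{6}$:
$$I = - \frac{7290 \sqrt{42} \sqrt{\pi}}{2401}.$$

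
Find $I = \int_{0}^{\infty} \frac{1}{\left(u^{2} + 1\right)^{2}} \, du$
$\frac{\pi}{4}$

Begin with the known result
$$J(a) = \int_{0}^{\infty} \frac{1}{a^{2} + u^{2}} \, du = \frac{\pi}{2 a}.$$

Differentiating under the integral sign with respect to $a$,
$$\frac{dJ}{da} = \int_{0}^{\infty} - \frac{2 a}{\left(a^{2} + u^{2}\right)^{2}} \, du = - \frac{\pi}{2 a^{2}},$$
so $\int_{0}^{\infty} \frac{1}{\left(a^{2} + u^{2}\right)^{2}} \, du = \frac{\pi}{4 a^{3}}$.

Setting $a = 1$:
$$I = \frac{\pi}{4}.$$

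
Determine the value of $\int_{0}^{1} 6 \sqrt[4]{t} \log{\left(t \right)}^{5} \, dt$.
$- \frac{589824}{3125}$

Consider the simpler parametrised integral
$$J(a) = \int_{0}^{1} 6 t^{a} \, dt = \frac{6}{a + 1}.$$

Differentiating under the integral sign brings down a factor of $\ln t$:
$$\frac{dJ}{da} = \int_{0}^{1} 6 t^{a} \log{\left(t \right)} \, dt = - \frac{6}{\left(a + 1\right)^{2}}.$$

Repeating $5$ times in total — each differentiation brings down another $\ln t$ — gives
$$\frac{d^{5}J}{da^{5}} = \int_{0}^{1} 6 t^{a} \log{\left(t \right)}^{5} \, dt = - \frac{720}{\left(a + 1\right)^{6}},$$
and the integrand here is exactly the target integrand, so $I = - \frac{720}{\left(a + 1\right)^{6}}$.

Setting $a = \frac{1}{4}$:
$$I = - \frac{589824}{3125}.$$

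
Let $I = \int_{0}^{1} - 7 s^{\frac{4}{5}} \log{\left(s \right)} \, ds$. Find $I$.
$\frac{175}{81}$

Consider the simpler parametrised integral
$$J(a) = \int_{0}^{1} - 7 s^{a} \, ds = - \frac{7}{a + 1}.$$

Differentiating under the integral sign brings down a factor of $\ln s$:
$$\frac{dJ}{da} = \int_{0}^{1} - 7 s^{a} \log{\left(s \right)} \, ds = \frac{7}{\left(a + 1\right)^{2}}.$$

The integral on the left is $I$, so $I = \frac{7}{\left(a + 1\right)^{2}}$.

Setting $a = \frac{4}{5}$:
$$I = \frac{175}{81}.$$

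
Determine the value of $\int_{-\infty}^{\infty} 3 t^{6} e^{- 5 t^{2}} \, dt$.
$\frac{9 \sqrt{5} \sqrt{\pi}}{1000}$

Begin with the known integral
$$J(a) = \int_{-\infty}^{\infty} 3 e^{- a t^{2}} \, dt = \frac{3 \sqrt{\pi}}{\sqrt{a}}.$$

Differentiating under the integral sign brings down a factor of $(-t^2)$:
$$\frac{dJ}{da} = \int_{-\infty}^{\infty} - 3 t^{2} e^{- a t^{2}} \, dt = - \frac{3 \sqrt{\pi}}{2 a^{\frac{3}{2}}}.$$

Repeating $3$ times in total — each differentiation brings down another $(-t^2)$ — gives
$$\frac{d^{3}J}{da^{3}} = \int_{-\infty}^{\infty} - 3 t^{6} e^{- a t^{2}} \, dt = - \frac{45 \sqrt{\pi}}{8 a^{\frac{7}{2}}},$$
and the integrand here is $(-1)^{3}$ times the target integrand, so $I = (-1)^{3}\,\frac{d^{3}J}{da^{3}} = \frac{45 \sqrt{\pi}}{8 a^{\frac{7}{2}}}$.

Setting $a = 5$:
$$I = \frac{9 \sqrt{5} \sqrt{\pi}}{1000}.$$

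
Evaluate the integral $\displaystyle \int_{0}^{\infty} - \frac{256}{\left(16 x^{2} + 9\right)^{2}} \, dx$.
$- \frac{16 \pi}{27}$

Begin with the known result
$$J(a) = \int_{0}^{\infty} - \frac{1}{a^{2} + x^{2}} \, dx = - \frac{\pi}{2 a}.$$

Differentiating under the integral sign with respect to $a$,
$$\frac{dJ}{da} = \int_{0}^{\infty} \frac{2 a}{\left(a^{2} + x^{2}\right)^{2}} \, dx = \frac{\pi}{2 a^{2}},$$
so $\int_{0}^{\infty} - \frac{1}{\left(a^{2} + x^{2}\right)^{2}} \, dx = - \frac{\pi}{4 a^{3}}$.

Setting $a = \frac{3}{4}$:
$$I = - \frac{16 \pi}{27}.$$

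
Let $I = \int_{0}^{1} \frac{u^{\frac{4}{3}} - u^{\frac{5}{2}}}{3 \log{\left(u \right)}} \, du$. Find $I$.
$- \frac{\log{\left(3 \right)}}{3} + \frac{\log{\left(2 \right)}}{3}$

Introduce a parameter $a$ in the exponent: let $I(a) = \int_{0}^{1} \frac{- u^{\frac{5}{2}} + u^{a}}{3 \log{\left(u \right)}} \, du$.

Since $\dfrac{\partial}{\partial a}\,u^{a} = u^{a} \ln u$, the $\ln u$ in the denominator cancels and
$$\frac{dI}{da} = \int_{0}^{1} \frac{1}{3} u^{a} \, du = \frac{1}{3} \left[\frac{u^{a+1}}{a+1}\right]_0^1 = \frac{1}{3 \left(a + 1\right)}.$$

Integrating with respect to $a$ gives $I(a) = \frac{\log{\left(a + 1 \right)}}{3} - \frac{\log{\left(7 \right)}}{3} + \frac{\log{\left(2 \right)}}{3} + C$.

At $a = \frac{5}{2}$ the integrand is identically $0$, so $I(\frac{5}{2}) = 0$. The closed form gives $0$, hence $C = 0$.

Setting $a = \frac{4}{3}$:
$$I = - \frac{\log{\left(3 \right)}}{3} + \frac{\log{\left(2 \right)}}{3}.$$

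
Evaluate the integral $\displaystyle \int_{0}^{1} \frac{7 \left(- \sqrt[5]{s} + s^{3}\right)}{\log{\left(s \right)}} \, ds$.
$\log{\left(\frac{10000000}{2187} \right)}$

Consider the one-parameter family: let $I(a) = \int_{0}^{1} \frac{7 \left(- \sqrt[5]{s} + s^{a}\right)}{\log{\left(s \right)}} \, ds$.

Since $\dfrac{\partial}{\partial a}\,s^{a} = s^{a} \ln s$, the $\ln s$ in the denominator cancels and
$$\frac{dI}{da} = \int_{0}^{1} 7 s^{a} \, ds = 7 \left[\frac{s^{a+1}}{a+1}\right]_0^1 = \frac{7}{a + 1}.$$

Integrating with respect to $a$ gives $I(a) = \log{\left(\frac{78125 \left(a + 1\right)^{7}}{279936} \right)} + C$.

At $a = \frac{1}{5}$ the integrand is identically $0$, so $I(\frac{1}{5}) = 0$. The closed form gives $0$, hence $C = 0$.

Setting $a = 3$:
$$I = \log{\left(\frac{10000000}{2187} \right)}.$$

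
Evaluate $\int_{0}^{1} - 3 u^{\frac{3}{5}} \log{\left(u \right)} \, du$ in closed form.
$\frac{75}{64}$

Start from the elementary integral
$$J(a) = \int_{0}^{1} - 3 u^{a} \, du = - \frac{3}{a + 1}.$$

Differentiating under the integral sign brings down a factor of $\ln u$:
$$\frac{dJ}{da} = \int_{0}^{1} - 3 u^{a} \log{\left(u \right)} \, du = \frac{3}{\left(a + 1\right)^{2}}.$$

The integral on the left is $I$, so $I = \frac{3}{\left(a + 1\right)^{2}}$.

Setting $a = \frac{3}{5}$:
$$I = \frac{75}{64}.$$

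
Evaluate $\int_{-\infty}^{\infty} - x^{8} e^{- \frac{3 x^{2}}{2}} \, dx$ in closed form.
$- \frac{35 \sqrt{6} \sqrt{\pi}}{81}$

Consider the simpler parametrised integral
$$J(a) = \int_{-\infty}^{\infty} - e^{- a x^{2}} \, dx = - \frac{\sqrt{\pi}}{\sqrt{a}}.$$

Differentiating under the integral sign brings down a factor of $(-x^2)$:
$$\frac{dJ}{da} = \int_{-\infty}^{\infty} x^{2} e^{- a x^{2}} \, dx = \frac{\sqrt{\pi}}{2 a^{\frac{3}{2}}}.$$

Repeating $4$ times in total — each differentiation brings down another $(-x^2)$ — gives
$$\frac{d^{4}J}{da^{4}} = \int_{-\infty}^{\infty} - x^{8} e^{- a x^{2}} \, dx = - \frac{105 \sqrt{\pi}}{16 a^{\frac{9}{2}}},$$
and the integrand here is exactly the target integrand, so $I = - \frac{105 \sqrt{\pi}}{16 a^{\frac{9}{2}}}$.

Setting $a = \frac{3}{2}$:
$$I = - \frac{35 \sqrt{6} \sqrt{\pi}}{81}.$$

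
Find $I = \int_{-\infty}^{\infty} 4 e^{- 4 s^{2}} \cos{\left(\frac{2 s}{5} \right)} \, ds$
$\frac{2 \sqrt{\pi}}{e^{\frac{1}{100}}}$

Treat the cosine frequency as a parameter and define $I(b) = \int_{-\infty}^{\infty} 4 e^{- 4 s^{2}} \cos{\left(b s \right)} \, ds$.

Differentiating under the integral sign,
$$I'(b) = \int_{-\infty}^{\infty} - 4 s e^{- 4 s^{2}} \sin{\left(b s \right)} \, ds.$$

Integrate $\int_{-\infty}^{\infty} s \sin(b s)\, e^{- 4 s^{2}}\, ds$ by parts with $u = \sin(b s)$ and $dv = s\, e^{- 4 s^{2}}\, ds$, giving $v = - \frac{e^{- 4 s^{2}}}{8}$. The boundary term vanishes and
$$\int_{-\infty}^{\infty} s \sin(b s)\, e^{- 4 s^{2}}\, ds = \frac{b}{8} \int_{-\infty}^{\infty} \cos(b s)\, e^{- 4 s^{2}}\, ds,$$
so $I'(b) = - \frac{b}{8}\, I(b)$.

This is a separable first-order ODE; solving with the initial condition $I(0) = \int_{-\infty}^{\infty} 4 e^{- 4 s^{2}}\,ds = 2 \sqrt{\pi}$ gives
$$I(b) = 2 \sqrt{\pi} e^{- \frac{b^{2}}{16}}.$$

Setting $b = \frac{2}{5}$:
$$I = \frac{2 \sqrt{\pi}}{e^{\frac{1}{100}}}.$$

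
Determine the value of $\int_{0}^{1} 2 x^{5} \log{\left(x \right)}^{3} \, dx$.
$- \frac{1}{108}$

Consider the simpler parametrised integral
$$J(a) = \int_{0}^{1} 2 x^{a} \, dx = \frac{2}{a + 1}.$$

Differentiating under the integral sign brings down a factor of $\ln x$:
$$\frac{dJ}{da} = \int_{0}^{1} 2 x^{a} \log{\left(x \right)} \, dx = - \frac{2}{\left(a + 1\right)^{2}}.$$

Repeating $3$ times in total — each differentiation brings down another $\ln x$ — gives
$$\frac{d^{3}J}{da^{3}} = \int_{0}^{1} 2 x^{a} \log{\left(x \right)}^{3} \, dx = - \frac{12}{\left(a + 1\right)^{4}},$$
and the integrand here is exactly the target integrand, so $I = - \frac{12}{\left(a + 1\right)^{4}}$.

Setting $a = 5$:
$$I = - \frac{1}{108}.$$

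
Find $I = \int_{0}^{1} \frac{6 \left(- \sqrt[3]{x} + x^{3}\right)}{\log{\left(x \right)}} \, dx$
$\log{\left(729 \right)}$

Introduce a parameter $a$ in the exponent: let $I(a) = \int_{0}^{1} \frac{6 \left(x^{3} - x^{a}\right)}{\log{\left(x \right)}} \, dx$.

Since $\dfrac{\partial}{\partial a}\,x^{a} = x^{a} \ln x$, the $\ln x$ in the denominator cancels and
$$\frac{dI}{da} = \int_{0}^{1} -6 x^{a} \, dx = -6 \left[\frac{x^{a+1}}{a+1}\right]_0^1 = - \frac{6}{a + 1}.$$

Integrating with respect to $a$ gives $I(a) = - \log{\left(\frac{\left(a + 1\right)^{6}}{4096} \right)} + C$.

At $a = 3$ the integrand is identically $0$, so $I(3) = 0$. The closed form gives $0$, hence $C = 0$.

Setting $a = \frac{1}{3}$:
$$I = \log{\left(729 \right)}.$$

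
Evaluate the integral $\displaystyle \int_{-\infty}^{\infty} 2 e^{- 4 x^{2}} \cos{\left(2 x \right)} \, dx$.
$\frac{\sqrt{\pi}}{e^{\frac{1}{4}}}$

Let $b$ denote the cosine frequency and define $I(b) = \int_{-\infty}^{\infty} 2 e^{- 4 x^{2}} \cos{\left(b x \right)} \, dx$.

Differentiating under the integral sign,
$$I'(b) = \int_{-\infty}^{\infty} - 2 x e^{- 4 x^{2}} \sin{\left(b x \right)} \, dx.$$

Integrate $\int_{-\infty}^{\infty} x \sin(b x)\, e^{- 4 x^{2}}\, dx$ by parts with $u = \sin(b x)$ and $dv = x\, e^{- 4 x^{2}}\, dx$, giving $v = - \frac{e^{- 4 x^{2}}}{8}$. The boundary term vanishes and
$$\int_{-\infty}^{\infty} x \sin(b x)\, e^{- 4 x^{2}}\, dx = \frac{b}{8} \int_{-\infty}^{\infty} \cos(b x)\, e^{- 4 x^{2}}\, dx,$$
so $I'(b) = - \frac{b}{8}\, I(b)$.

This is a separable first-order ODE; solving with the initial condition $I(0) = \int_{-\infty}^{\infty} 2 e^{- 4 x^{2}}\,dx = \sqrt{\pi}$ gives
$$I(b) = \sqrt{\pi} e^{- \frac{b^{2}}{16}}.$$

Setting $b = 2$:
$$I = \frac{\sqrt{\pi}}{e^{\frac{1}{4}}}.$$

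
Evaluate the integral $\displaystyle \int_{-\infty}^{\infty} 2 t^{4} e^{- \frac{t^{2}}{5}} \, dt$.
$\frac{75 \sqrt{5} \sqrt{\pi}}{2}$

Start from the elementary integral
$$J(a) = \int_{-\infty}^{\infty} 2 e^{- a t^{2}} \, dt = \frac{2 \sqrt{\pi}}{\sqrt{a}}.$$

Differentiating under the integral sign brings down a factor of $(-t^2)$:
$$\frac{dJ}{da} = \int_{-\infty}^{\infty} - 2 t^{2} e^{- a t^{2}} \, dt = - \frac{\sqrt{\pi}}{a^{\frac{3}{2}}}.$$

Repeating twice in total — each differentiation brings down another $(-t^2)$ — gives
$$\frac{d^{2}J}{da^{2}} = \int_{-\infty}^{\infty} 2 t^{4} e^{- a t^{2}} \, dt = \frac{3 \sqrt{\pi}}{2 a^{\frac{5}{2}}},$$
and the integrand here is exactly the target integrand, so $I = \frac{3 \sqrt{\pi}}{2 a^{\frac{5}{2}}}$.

Setting $a = \frac{1}{5}$:
$$I = \frac{75 \sqrt{5} \sqrt{\pi}}{2}.$$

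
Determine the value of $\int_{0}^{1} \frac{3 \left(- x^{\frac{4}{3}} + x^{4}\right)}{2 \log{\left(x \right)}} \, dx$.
$\log{\left(\frac{15 \sqrt{105}}{49} \right)}$

Introduce a parameter $a$ in the exponent: let $I(a) = \int_{0}^{1} \frac{3 \left(x^{4} - x^{a}\right)}{2 \log{\left(x \right)}} \, dx$.

Since $\dfrac{\partial}{\partial a}\,x^{a} = x^{a} \ln x$, the $\ln x$ in the denominator cancels and
$$\frac{dI}{da} = \int_{0}^{1} - \frac{3}{2} x^{a} \, dx = - \frac{3}{2} \left[\frac{x^{a+1}}{a+1}\right]_0^1 = - \frac{3}{2 a + 2}.$$

Integrating with respect to $a$ gives $I(a) = - \frac{3 \log{\left(a + 1 \right)}}{2} + \frac{3 \log{\left(5 \right)}}{2} + C$.

At $a = 4$ the integrand is identically $0$, so $I(4) = 0$. The closed form gives $0$, hence $C = 0$.

Setting $a = \frac{4}{3}$:
$$I = \log{\left(\frac{15 \sqrt{105}}{49} \right)}.$$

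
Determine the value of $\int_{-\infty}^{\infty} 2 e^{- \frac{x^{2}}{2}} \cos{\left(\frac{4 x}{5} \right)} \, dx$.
$\frac{2 \sqrt{2} \sqrt{\pi}}{e^{\frac{8}{25}}}$

Treat the cosine frequency as a parameter and define $I(b) = \int_{-\infty}^{\infty} 2 e^{- \frac{x^{2}}{2}} \cos{\left(b x \right)} \, dx$.

Differentiating under the integral sign,
$$I'(b) = \int_{-\infty}^{\infty} - 2 x e^{- \frac{x^{2}}{2}} \sin{\left(b x \right)} \, dx.$$

Integrate $\int_{-\infty}^{\infty} x \sin(b x)\, e^{- \frac{x^{2}}{2}}\, dx$ by parts with $u = \sin(b x)$ and $dv = x\, e^{- \frac{x^{2}}{2}}\, dx$, giving $v = - e^{- \frac{x^{2}}{2}}$. The boundary term vanishes and
$$\int_{-\infty}^{\infty} x \sin(b x)\, e^{- \frac{x^{2}}{2}}\, dx = b \int_{-\infty}^{\infty} \cos(b x)\, e^{- \frac{x^{2}}{2}}\, dx,$$
so $I'(b) = - b\, I(b)$.

This is a separable first-order ODE; solving with the initial condition $I(0) = \int_{-\infty}^{\infty} 2 e^{- \frac{x^{2}}{2}}\,dx = 2 \sqrt{2} \sqrt{\pi}$ gives
$$I(b) = 2 \sqrt{2} \sqrt{\pi} e^{- \frac{b^{2}}{2}}.$$

Setting $b = \frac{4}{5}$:
$$I = \frac{2 \sqrt{2} \sqrt{\pi}}{e^{\frac{8}{25}}}.$$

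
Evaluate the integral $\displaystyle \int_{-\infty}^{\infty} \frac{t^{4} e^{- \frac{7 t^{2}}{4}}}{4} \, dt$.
$\frac{6 \sqrt{7} \sqrt{\pi}}{343}$

Consider the simpler parametrised integral
$$J(a) = \int_{-\infty}^{\infty} \frac{e^{- a t^{2}}}{4} \, dt = \frac{\sqrt{\pi}}{4 \sqrt{a}}.$$

Differentiating under the integral sign brings down a factor of $(-t^2)$:
$$\frac{dJ}{da} = \int_{-\infty}^{\infty} - \frac{t^{2} e^{- a t^{2}}}{4} \, dt = - \frac{\sqrt{\pi}}{8 a^{\frac{3}{2}}}.$$

Repeating twice in total — each differentiation brings down another $(-t^2)$ — gives
$$\frac{d^{2}J}{da^{2}} = \int_{-\infty}^{\infty} \frac{t^{4} e^{- a t^{2}}}{4} \, dt = \frac{3 \sqrt{\pi}}{16 a^{\frac{5}{2}}},$$
and the integrand here is exactly the target integrand, so $I = \frac{3 \sqrt{\pi}}{16 a^{\frac{5}{2}}}$.

Setting $a = \frac{7}{4}$:
$$I = \frac{6 \sqrt{7} \sqrt{\pi}}{343}.$$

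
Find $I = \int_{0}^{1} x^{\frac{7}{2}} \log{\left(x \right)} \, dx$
$- \frac{4}{81}$

Consider the simpler parametrised integral
$$J(a) = \int_{0}^{1} x^{a} \, dx = \frac{1}{a + 1}.$$

Differentiating under the integral sign brings down a factor of $\ln x$:
$$\frac{dJ}{da} = \int_{0}^{1} x^{a} \log{\left(x \right)} \, dx = - \frac{1}{\left(a + 1\right)^{2}}.$$

The integral on the left is $I$, so $I = - \frac{1}{\left(a + 1\right)^{2}}$.

Setting $a = \frac{7}{2}$:
$$I = - \frac{4}{81}.$$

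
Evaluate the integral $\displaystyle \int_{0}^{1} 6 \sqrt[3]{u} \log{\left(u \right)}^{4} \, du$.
$\frac{2187}{64}$

Start from the elementary integral
$$J(a) = \int_{0}^{1} 6 u^{a} \, du = \frac{6}{a + 1}.$$

Differentiating under the integral sign brings down a factor of $\ln u$:
$$\frac{dJ}{da} = \int_{0}^{1} 6 u^{a} \log{\left(u \right)} \, du = - \frac{6}{\left(a + 1\right)^{2}}.$$

Repeating $4$ times in total — each differentiation brings down another $\ln u$ — gives
$$\frac{d^{4}J}{da^{4}} = \int_{0}^{1} 6 u^{a} \log{\left(u \right)}^{4} \, du = \frac{144}{\left(a + 1\right)^{5}},$$
and the integrand here is exactly the target integrand, so $I = \frac{144}{\left(a + 1\right)^{5}}$.

Setting $a = \frac{1}{3}$:
$$I = \frac{2187}{64}.$$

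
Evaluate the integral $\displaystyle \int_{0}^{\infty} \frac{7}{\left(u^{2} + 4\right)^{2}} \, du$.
$\frac{7 \pi}{32}$

Recall the elementary integral
$$J(a) = \int_{0}^{\infty} \frac{7}{a^{2} + u^{2}} \, du = \frac{7 \pi}{2 a}.$$

Differentiating under the integral sign with respect to $a$,
$$\frac{dJ}{da} = \int_{0}^{\infty} - \frac{14 a}{\left(a^{2} + u^{2}\right)^{2}} \, du = - \frac{7 \pi}{2 a^{2}},$$
so $\int_{0}^{\infty} \frac{7}{\left(a^{2} + u^{2}\right)^{2}} \, du = \frac{7 \pi}{4 a^{3}}$.

Setting $a = 2$:
$$I = \frac{7 \pi}{32}.$$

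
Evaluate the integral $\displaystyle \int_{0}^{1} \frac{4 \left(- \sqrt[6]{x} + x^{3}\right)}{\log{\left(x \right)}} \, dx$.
$\log{\left(\frac{331776}{2401} \right)}$

Introduce a parameter $a$ in the exponent: let $I(a) = \int_{0}^{1} \frac{4 \left(- \sqrt[6]{x} + x^{a}\right)}{\log{\left(x \right)}} \, dx$.

Since $\dfrac{\partial}{\partial a}\,x^{a} = x^{a} \ln x$, the $\ln x$ in the denominator cancels and
$$\frac{dI}{da} = \int_{0}^{1} 4 x^{a} \, dx = 4 \left[\frac{x^{a+1}}{a+1}\right]_0^1 = \frac{4}{a + 1}.$$

Integrating with respect to $a$ gives $I(a) = \log{\left(\frac{1296 \left(a + 1\right)^{4}}{2401} \right)} + C$.

At $a = \frac{1}{6}$ the integrand is identically $0$, so $I(\frac{1}{6}) = 0$. The closed form gives $0$, hence $C = 0$.

Setting $a = 3$:
$$I = \log{\left(\frac{331776}{2401} \right)}.$$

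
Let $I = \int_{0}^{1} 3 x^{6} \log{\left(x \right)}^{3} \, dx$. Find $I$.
$- \frac{18}{2401}$

Consider the simpler parametrised integral
$$J(a) = \int_{0}^{1} 3 x^{a} \, dx = \frac{3}{a + 1}.$$

Differentiating under the integral sign brings down a factor of $\ln x$:
$$\frac{dJ}{da} = \int_{0}^{1} 3 x^{a} \log{\left(x \right)} \, dx = - \frac{3}{\left(a + 1\right)^{2}}.$$

Repeating $3$ times in total — each differentiation brings down another $\ln x$ — gives
$$\frac{d^{3}J}{da^{3}} = \int_{0}^{1} 3 x^{a} \log{\left(x \right)}^{3} \, dx = - \frac{18}{\left(a + 1\right)^{4}},$$
and the integrand here is exactly the target integrand, so $I = - \frac{18}{\left(a + 1\right)^{4}}$.

Setting $a = 6$:
$$I = - \frac{18}{2401}.$$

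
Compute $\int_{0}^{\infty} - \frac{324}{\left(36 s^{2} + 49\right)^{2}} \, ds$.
$- \frac{27 \pi}{686}$

Begin with the known result
$$J(a) = \int_{0}^{\infty} - \frac{1}{4 \left(a^{2} + s^{2}\right)} \, ds = - \frac{\pi}{8 a}.$$

Differentiating under the integral sign with respect to $a$,
$$\frac{dJ}{da} = \int_{0}^{\infty} \frac{a}{2 \left(a^{2} + s^{2}\right)^{2}} \, ds = \frac{\pi}{8 a^{2}},$$
so $\int_{0}^{\infty} - \frac{1}{4 \left(a^{2} + s^{2}\right)^{2}} \, ds = - \frac{\pi}{16 a^{3}}$.

Setting $a = \frac{7}{6}$:
$$I = - \frac{27 \pi}{686}.$$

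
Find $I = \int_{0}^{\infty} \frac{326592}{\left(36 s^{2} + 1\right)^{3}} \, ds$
$10206 \pi$

Start from the standard arctangent integral
$$J(a) = \int_{0}^{\infty} \frac{7}{a^{2} + s^{2}} \, ds = \frac{7 \pi}{2 a}.$$

Differentiating under the integral sign with respect to $a$,
$$\frac{dJ}{da} = \int_{0}^{\infty} - \frac{14 a}{\left(a^{2} + s^{2}\right)^{2}} \, ds = - \frac{7 \pi}{2 a^{2}},$$
so $\int_{0}^{\infty} \frac{7}{\left(a^{2} + s^{2}\right)^{2}} \, ds = \frac{7 \pi}{4 a^{3}}$.

Repeating — each differentiation of $1/(s^2+a^2)^j$ produces $-2ja/(s^2+a^2)^{j+1}$ — and dividing through by $-2ja$ at each step yields, after $2$ differentiations in total,
$$\int_{0}^{\infty} \frac{7}{\left(a^{2} + s^{2}\right)^{3}} \, ds = \frac{21 \pi}{16 a^{5}}.$$

Setting $a = \frac{1}{6}$:
$$I = 10206 \pi.$$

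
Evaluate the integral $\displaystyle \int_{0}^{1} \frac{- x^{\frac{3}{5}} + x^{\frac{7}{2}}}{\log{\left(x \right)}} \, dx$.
$\log{\left(\frac{45}{16} \right)}$

Introduce a parameter $a$ in the exponent: let $I(a) = \int_{0}^{1} \frac{- x^{\frac{3}{5}} + x^{a}}{\log{\left(x \right)}} \, dx$.

Since $\dfrac{\partial}{\partial a}\,x^{a} = x^{a} \ln x$, the $\ln x$ in the denominator cancels and
$$\frac{dI}{da} = \int_{0}^{1} x^{a} \, dx = \left[\frac{x^{a+1}}{a+1}\right]_0^1 = \frac{1}{a + 1}.$$

Integrating with respect to $a$ gives $I(a) = \log{\left(\frac{5 a}{8} + \frac{5}{8} \right)} + C$.

At $a = \frac{3}{5}$ the integrand is identically $0$, so $I(\frac{3}{5}) = 0$. The closed form gives $0$, hence $C = 0$.

Setting $a = \frac{7}{2}$:
$$I = \log{\left(\frac{45}{16} \right)}.$$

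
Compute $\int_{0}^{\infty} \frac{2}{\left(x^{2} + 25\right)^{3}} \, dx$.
$\frac{3 \pi}{25000}$

Recall the elementary integral
$$J(a) = \int_{0}^{\infty} \frac{2}{a^{2} + x^{2}} \, dx = \frac{\pi}{a}.$$

Differentiating under the integral sign with respect to $a$,
$$\frac{dJ}{da} = \int_{0}^{\infty} - \frac{4 a}{\left(a^{2} + x^{2}\right)^{2}} \, dx = - \frac{\pi}{a^{2}},$$
so $\int_{0}^{\infty} \frac{2}{\left(a^{2} + x^{2}\right)^{2}} \, dx = \frac{\pi}{2 a^{3}}$.

Repeating — each differentiation of $1/(x^2+a^2)^j$ produces $-2ja/(x^2+a^2)^{j+1}$ — and dividing through by $-2ja$ at each step yields, after $2$ differentiations in total,
$$\int_{0}^{\infty} \frac{2}{\left(a^{2} + x^{2}\right)^{3}} \, dx = \frac{3 \pi}{8 a^{5}}.$$

Setting $a = 5$:
$$I = \frac{3 \pi}{25000}.$$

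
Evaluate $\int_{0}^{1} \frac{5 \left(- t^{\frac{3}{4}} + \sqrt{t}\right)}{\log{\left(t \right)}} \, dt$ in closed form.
$\log{\left(\frac{7776}{16807} \right)}$

Replace the exponent $\frac{1}{2}$ by a parameter $a$: let $I(a) = \int_{0}^{1} \frac{5 \left(- t^{\frac{3}{4}} + t^{a}\right)}{\log{\left(t \right)}} \, dt$.

Since $\dfrac{\partial}{\partial a}\,t^{a} = t^{a} \ln t$, the $\ln t$ in the denominator cancels and
$$\frac{dI}{da} = \int_{0}^{1} 5 t^{a} \, dt = 5 \left[\frac{t^{a+1}}{a+1}\right]_0^1 = \frac{5}{a + 1}.$$

Integrating with respect to $a$ gives $I(a) = \log{\left(\frac{1024 \left(a + 1\right)^{5}}{16807} \right)} + C$.

At $a = \frac{3}{4}$ the integrand is identically $0$, so $I(\frac{3}{4}) = 0$. The closed form gives $0$, hence $C = 0$.

Setting $a = \frac{1}{2}$:
$$I = \log{\left(\frac{7776}{16807} \right)}.$$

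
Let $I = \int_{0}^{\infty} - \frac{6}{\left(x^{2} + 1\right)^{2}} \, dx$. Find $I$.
$- \frac{3 \pi}{2}$

Start from the standard arctangent integral
$$J(a) = \int_{0}^{\infty} - \frac{6}{a^{2} + x^{2}} \, dx = - \frac{3 \pi}{a}.$$

Differentiating under the integral sign with respect to $a$,
$$\frac{dJ}{da} = \int_{0}^{\infty} \frac{12 a}{\left(a^{2} + x^{2}\right)^{2}} \, dx = \frac{3 \pi}{a^{2}},$$
so $\int_{0}^{\infty} - \frac{6}{\left(a^{2} + x^{2}\right)^{2}} \, dx = - \frac{3 \pi}{2 a^{3}}$.

Setting $a = 1$:
$$I = - \frac{3 \pi}{2}.$$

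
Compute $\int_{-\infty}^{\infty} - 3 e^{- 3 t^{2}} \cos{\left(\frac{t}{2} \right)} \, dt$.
$- \frac{\sqrt{3} \sqrt{\pi}}{e^{\frac{1}{48}}}$

Let $b$ denote the cosine frequency and define $I(b) = \int_{-\infty}^{\infty} - 3 e^{- 3 t^{2}} \cos{\left(b t \right)} \, dt$.

Differentiating under the integral sign,
$$I'(b) = \int_{-\infty}^{\infty} 3 t e^{- 3 t^{2}} \sin{\left(b t \right)} \, dt.$$

Integrate $\int_{-\infty}^{\infty} t \sin(b t)\, e^{- 3 t^{2}}\, dt$ by parts with $u = \sin(b t)$ and $dv = t\, e^{- 3 t^{2}}\, dt$, giving $v = - \frac{e^{- 3 t^{2}}}{6}$. The boundary term vanishes and
$$\int_{-\infty}^{\infty} t \sin(b t)\, e^{- 3 t^{2}}\, dt = \frac{b}{6} \int_{-\infty}^{\infty} \cos(b t)\, e^{- 3 t^{2}}\, dt,$$
so $I'(b) = - \frac{b}{6}\, I(b)$.

This is a separable first-order ODE; solving with the initial condition $I(0) = \int_{-\infty}^{\infty} - 3 e^{- 3 t^{2}}\,dt = - \sqrt{3} \sqrt{\pi}$ gives
$$I(b) = - \sqrt{3} \sqrt{\pi} e^{- \frac{b^{2}}{12}}.$$

Setting $b = \frac{1}{2}$:
$$I = - \frac{\sqrt{3} \sqrt{\pi}}{e^{\frac{1}{48}}}.$$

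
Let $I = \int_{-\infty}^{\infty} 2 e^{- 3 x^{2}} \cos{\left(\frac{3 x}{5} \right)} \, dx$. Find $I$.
$\frac{2 \sqrt{3} \sqrt{\pi}}{3 e^{\frac{3}{100}}}$

Treat the cosine frequency as a parameter and define $I(b) = \int_{-\infty}^{\infty} 2 e^{- 3 x^{2}} \cos{\left(b x \right)} \, dx$.

Differentiating under the integral sign,
$$I'(b) = \int_{-\infty}^{\infty} - 2 x e^{- 3 x^{2}} \sin{\left(b x \right)} \, dx.$$

Integrate $\int_{-\infty}^{\infty} x \sin(b x)\, e^{- 3 x^{2}}\, dx$ by parts with $u = \sin(b x)$ and $dv = x\, e^{- 3 x^{2}}\, dx$, giving $v = - \frac{e^{- 3 x^{2}}}{6}$. The boundary term vanishes and
$$\int_{-\infty}^{\infty} x \sin(b x)\, e^{- 3 x^{2}}\, dx = \frac{b}{6} \int_{-\infty}^{\infty} \cos(b x)\, e^{- 3 x^{2}}\, dx,$$
so $I'(b) = - \frac{b}{6}\, I(b)$.

This is a separable first-order ODE; solving with the initial condition $I(0) = \int_{-\infty}^{\infty} 2 e^{- 3 x^{2}}\,dx = \frac{2 \sqrt{3} \sqrt{\pi}}{3}$ gives
$$I(b) = \frac{2 \sqrt{3} \sqrt{\pi} e^{- \frac{b^{2}}{12}}}{3}.$$

Setting $b = \frac{3}{5}$:
$$I = \frac{2 \sqrt{3} \sqrt{\pi}}{3 e^{\frac{3}{100}}}.$$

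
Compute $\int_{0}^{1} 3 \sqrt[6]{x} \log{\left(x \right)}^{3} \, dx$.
$- \frac{23328}{2401}$

Start from the elementary integral
$$J(a) = \int_{0}^{1} 3 x^{a} \, dx = \frac{3}{a + 1}.$$

Differentiating under the integral sign brings down a factor of $\ln x$:
$$\frac{dJ}{da} = \int_{0}^{1} 3 x^{a} \log{\left(x \right)} \, dx = - \frac{3}{\left(a + 1\right)^{2}}.$$

Repeating $3$ times in total — each differentiation brings down another $\ln x$ — gives
$$\frac{d^{3}J}{da^{3}} = \int_{0}^{1} 3 x^{a} \log{\left(x \right)}^{3} \, dx = - \frac{18}{\left(a + 1\right)^{4}},$$
and the integrand here is exactly the target integrand, so $I = - \frac{18}{\left(a + 1\right)^{4}}$.

Setting $a = \frac{1}{6}$:
$$I = - \frac{23328}{2401}.$$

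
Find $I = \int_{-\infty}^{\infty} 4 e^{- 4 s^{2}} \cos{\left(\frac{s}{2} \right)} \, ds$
$\frac{2 \sqrt{\pi}}{e^{\frac{1}{64}}}$

Define $I(b) = \int_{-\infty}^{\infty} 4 e^{- 4 s^{2}} \cos{\left(b s \right)} \, ds$.

Differentiating under the integral sign,
$$I'(b) = \int_{-\infty}^{\infty} - 4 s e^{- 4 s^{2}} \sin{\left(b s \right)} \, ds.$$

Integrate $\int_{-\infty}^{\infty} s \sin(b s)\, e^{- 4 s^{2}}\, ds$ by parts with $u = \sin(b s)$ and $dv = s\, e^{- 4 s^{2}}\, ds$, giving $v = - \frac{e^{- 4 s^{2}}}{8}$. The boundary term vanishes and
$$\int_{-\infty}^{\infty} s \sin(b s)\, e^{- 4 s^{2}}\, ds = \frac{b}{8} \int_{-\infty}^{\infty} \cos(b s)\, e^{- 4 s^{2}}\, ds,$$
so $I'(b) = - \frac{b}{8}\, I(b)$.

This is a separable first-order ODE; solving with the initial condition $I(0) = \int_{-\infty}^{\infty} 4 e^{- 4 s^{2}}\,ds = 2 \sqrt{\pi}$ gives
$$I(b) = 2 \sqrt{\pi} e^{- \frac{b^{2}}{16}}.$$

Setting $b = \frac{1}{2}$:
$$I = \frac{2 \sqrt{\pi}}{e^{\frac{1}{64}}}.$$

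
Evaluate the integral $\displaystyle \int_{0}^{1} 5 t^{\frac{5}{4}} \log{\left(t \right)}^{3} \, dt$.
$- \frac{2560}{2187}$

Start from the elementary integral
$$J(a) = \int_{0}^{1} 5 t^{a} \, dt = \frac{5}{a + 1}.$$

Differentiating under the integral sign brings down a factor of $\ln t$:
$$\frac{dJ}{da} = \int_{0}^{1} 5 t^{a} \log{\left(t \right)} \, dt = - \frac{5}{\left(a + 1\right)^{2}}.$$

Repeating $3$ times in total — each differentiation brings down another $\ln t$ — gives
$$\frac{d^{3}J}{da^{3}} = \int_{0}^{1} 5 t^{a} \log{\left(t \right)}^{3} \, dt = - \frac{30}{\left(a + 1\right)^{4}},$$
and the integrand here is exactly the target integrand, so $I = - \frac{30}{\left(a + 1\right)^{4}}$.

Setting $a = \frac{5}{4}$:
$$I = - \frac{2560}{2187}.$$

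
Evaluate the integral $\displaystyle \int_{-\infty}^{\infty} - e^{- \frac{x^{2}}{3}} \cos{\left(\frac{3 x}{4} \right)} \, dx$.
$- \frac{\sqrt{3} \sqrt{\pi}}{e^{\frac{27}{64}}}$

Treat the cosine frequency as a parameter and define $I(b) = \int_{-\infty}^{\infty} - e^{- \frac{x^{2}}{3}} \cos{\left(b x \right)} \, dx$.

Differentiating under the integral sign,
$$I'(b) = \int_{-\infty}^{\infty} x e^{- \frac{x^{2}}{3}} \sin{\left(b x \right)} \, dx.$$

Integrate $\int_{-\infty}^{\infty} x \sin(b x)\, e^{- \frac{x^{2}}{3}}\, dx$ by parts with $u = \sin(b x)$ and $dv = x\, e^{- \frac{x^{2}}{3}}\, dx$, giving $v = - \frac{3 e^{- \frac{x^{2}}{3}}}{2}$. The boundary term vanishes and
$$\int_{-\infty}^{\infty} x \sin(b x)\, e^{- \frac{x^{2}}{3}}\, dx = \frac{3 b}{2} \int_{-\infty}^{\infty} \cos(b x)\, e^{- \frac{x^{2}}{3}}\, dx,$$
so $I'(b) = - \frac{3 b}{2}\, I(b)$.

This is a separable first-order ODE; solving with the initial condition $I(0) = \int_{-\infty}^{\infty} - e^{- \frac{x^{2}}{3}}\,dx = - \sqrt{3} \sqrt{\pi}$ gives
$$I(b) = - \sqrt{3} \sqrt{\pi} e^{- \frac{3 b^{2}}{4}}.$$

Setting $b = \frac{3}{4}$:
$$I = - \frac{\sqrt{3} \sqrt{\pi}}{e^{\frac{27}{64}}}.$$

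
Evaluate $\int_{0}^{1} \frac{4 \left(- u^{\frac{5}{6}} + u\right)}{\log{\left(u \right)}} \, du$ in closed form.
$\log{\left(\frac{20736}{14641} \right)}$

Introduce a parameter $a$ in the exponent: let $I(a) = \int_{0}^{1} \frac{4 \left(- u^{\frac{5}{6}} + u^{a}\right)}{\log{\left(u \right)}} \, du$.

Since $\dfrac{\partial}{\partial a}\,u^{a} = u^{a} \ln u$, the $\ln u$ in the denominator cancels and
$$\frac{dI}{da} = \int_{0}^{1} 4 u^{a} \, du = 4 \left[\frac{u^{a+1}}{a+1}\right]_0^1 = \frac{4}{a + 1}.$$

Integrating with respect to $a$ gives $I(a) = \log{\left(\frac{1296 \left(a + 1\right)^{4}}{14641} \right)} + C$.

At $a = \frac{5}{6}$ the integrand is identically $0$, so $I(\frac{5}{6}) = 0$. The closed form gives $0$, hence $C = 0$.

Setting $a = 1$:
$$I = \log{\left(\frac{20736}{14641} \right)}.$$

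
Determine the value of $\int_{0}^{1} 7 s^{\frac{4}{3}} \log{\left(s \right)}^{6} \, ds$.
$\frac{1574640}{117649}$

Consider the simpler parametrised integral
$$J(a) = \int_{0}^{1} 7 s^{a} \, ds = \frac{7}{a + 1}.$$

Differentiating under the integral sign brings down a factor of $\ln s$:
$$\frac{dJ}{da} = \int_{0}^{1} 7 s^{a} \log{\left(s \right)} \, ds = - \frac{7}{\left(a + 1\right)^{2}}.$$

Repeating $6$ times in total — each differentiation brings down another $\ln s$ — gives
$$\frac{d^{6}J}{da^{6}} = \int_{0}^{1} 7 s^{a} \log{\left(s \right)}^{6} \, ds = \frac{5040}{\left(a + 1\right)^{7}},$$
and the integrand here is exactly the target integrand, so $I = \frac{5040}{\left(a + 1\right)^{7}}$.

Setting $a = \frac{4}{3}$:
$$I = \frac{1574640}{117649}.$$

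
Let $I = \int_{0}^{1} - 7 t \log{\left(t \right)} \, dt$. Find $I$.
$\frac{7}{4}$

Start from the elementary integral
$$J(a) = \int_{0}^{1} - 7 t^{a} \, dt = - \frac{7}{a + 1}.$$

Differentiating under the integral sign brings down a factor of $\ln t$:
$$\frac{dJ}{da} = \int_{0}^{1} - 7 t^{a} \log{\left(t \right)} \, dt = \frac{7}{\left(a + 1\right)^{2}}.$$

The integral on the left is $I$, so $I = \frac{7}{\left(a + 1\right)^{2}}$.

Setting $a = 1$:
$$I = \frac{7}{4}.$$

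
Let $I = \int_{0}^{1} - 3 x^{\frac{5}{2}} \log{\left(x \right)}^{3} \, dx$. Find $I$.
$\frac{288}{2401}$

Consider the simpler parametrised integral
$$J(a) = \int_{0}^{1} - 3 x^{a} \, dx = - \frac{3}{a + 1}.$$

Differentiating under the integral sign brings down a factor of $\ln x$:
$$\frac{dJ}{da} = \int_{0}^{1} - 3 x^{a} \log{\left(x \right)} \, dx = \frac{3}{\left(a + 1\right)^{2}}.$$

Repeating $3$ times in total — each differentiation brings down another $\ln x$ — gives
$$\frac{d^{3}J}{da^{3}} = \int_{0}^{1} - 3 x^{a} \log{\left(x \right)}^{3} \, dx = \frac{18}{\left(a + 1\right)^{4}},$$
and the integrand here is exactly the target integrand, so $I = \frac{18}{\left(a + 1\right)^{4}}$.

Setting $a = \frac{5}{2}$:
$$I = \frac{288}{2401}.$$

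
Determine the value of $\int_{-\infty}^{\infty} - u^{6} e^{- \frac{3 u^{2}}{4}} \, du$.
$- \frac{80 \sqrt{3} \sqrt{\pi}}{27}$

Start from the elementary integral
$$J(a) = \int_{-\infty}^{\infty} - e^{- a u^{2}} \, du = - \frac{\sqrt{\pi}}{\sqrt{a}}.$$

Differentiating under the integral sign brings down a factor of $(-u^2)$:
$$\frac{dJ}{da} = \int_{-\infty}^{\infty} u^{2} e^{- a u^{2}} \, du = \frac{\sqrt{\pi}}{2 a^{\frac{3}{2}}}.$$

Repeating $3$ times in total — each differentiation brings down another $(-u^2)$ — gives
$$\frac{d^{3}J}{da^{3}} = \int_{-\infty}^{\infty} u^{6} e^{- a u^{2}} \, du = \frac{15 \sqrt{\pi}}{8 a^{\frac{7}{2}}},$$
and the integrand here is $(-1)^{3}$ times the target integrand, so $I = (-1)^{3}\,\frac{d^{3}J}{da^{3}} = - \frac{15 \sqrt{\pi}}{8 a^{\frac{7}{2}}}$.

Setting $a = \frac{3}{4}$:
$$I = - \frac{80 \sqrt{3} \sqrt{\pi}}{27}.$$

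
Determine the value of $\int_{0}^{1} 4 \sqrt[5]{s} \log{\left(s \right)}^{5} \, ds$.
$- \frac{78125}{486}$

Start from the elementary integral
$$J(a) = \int_{0}^{1} 4 s^{a} \, ds = \frac{4}{a + 1}.$$

Differentiating under the integral sign brings down a factor of $\ln s$:
$$\frac{dJ}{da} = \int_{0}^{1} 4 s^{a} \log{\left(s \right)} \, ds = - \frac{4}{\left(a + 1\right)^{2}}.$$

Repeating $5$ times in total — each differentiation brings down another $\ln s$ — gives
$$\frac{d^{5}J}{da^{5}} = \int_{0}^{1} 4 s^{a} \log{\left(s \right)}^{5} \, ds = - \frac{480}{\left(a + 1\right)^{6}},$$
and the integrand here is exactly the target integrand, so $I = - \frac{480}{\left(a + 1\right)^{6}}$.

Setting $a = \frac{1}{5}$:
$$I = - \frac{78125}{486}.$$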